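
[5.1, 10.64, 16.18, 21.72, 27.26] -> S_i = 5.10 + 5.54*i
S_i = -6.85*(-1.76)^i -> [-6.85, 12.06, -21.22, 37.34, -65.73]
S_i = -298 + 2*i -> [-298, -296, -294, -292, -290]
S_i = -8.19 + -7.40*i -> [-8.19, -15.59, -22.99, -30.39, -37.79]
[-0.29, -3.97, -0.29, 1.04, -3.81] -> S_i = Random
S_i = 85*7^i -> [85, 595, 4165, 29155, 204085]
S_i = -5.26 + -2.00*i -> [-5.26, -7.26, -9.26, -11.26, -13.26]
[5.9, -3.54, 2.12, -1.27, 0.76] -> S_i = 5.90*(-0.60)^i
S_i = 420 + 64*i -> [420, 484, 548, 612, 676]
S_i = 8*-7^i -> [8, -56, 392, -2744, 19208]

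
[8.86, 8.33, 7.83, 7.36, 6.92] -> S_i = 8.86*0.94^i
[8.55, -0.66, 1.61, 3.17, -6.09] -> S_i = Random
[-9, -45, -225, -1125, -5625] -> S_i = -9*5^i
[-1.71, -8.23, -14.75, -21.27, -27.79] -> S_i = -1.71 + -6.52*i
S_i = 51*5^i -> [51, 255, 1275, 6375, 31875]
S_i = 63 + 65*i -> [63, 128, 193, 258, 323]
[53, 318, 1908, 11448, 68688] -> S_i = 53*6^i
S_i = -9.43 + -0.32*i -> [-9.43, -9.75, -10.07, -10.39, -10.71]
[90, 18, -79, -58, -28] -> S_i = Random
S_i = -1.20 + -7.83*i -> [-1.2, -9.03, -16.86, -24.69, -32.52]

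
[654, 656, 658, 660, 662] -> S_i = 654 + 2*i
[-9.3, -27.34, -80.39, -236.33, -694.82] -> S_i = -9.30*2.94^i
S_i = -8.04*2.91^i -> [-8.04, -23.4, -68.08, -198.12, -576.54]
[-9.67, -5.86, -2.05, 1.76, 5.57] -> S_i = -9.67 + 3.81*i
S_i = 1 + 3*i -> [1, 4, 7, 10, 13]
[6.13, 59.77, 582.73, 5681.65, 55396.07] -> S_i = 6.13*9.75^i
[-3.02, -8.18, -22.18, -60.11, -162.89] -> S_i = -3.02*2.71^i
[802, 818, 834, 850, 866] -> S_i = 802 + 16*i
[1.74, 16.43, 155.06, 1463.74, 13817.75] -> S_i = 1.74*9.44^i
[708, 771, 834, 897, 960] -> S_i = 708 + 63*i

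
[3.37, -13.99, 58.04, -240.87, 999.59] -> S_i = 3.37*(-4.15)^i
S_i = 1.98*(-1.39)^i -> [1.98, -2.75, 3.83, -5.32, 7.39]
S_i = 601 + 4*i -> [601, 605, 609, 613, 617]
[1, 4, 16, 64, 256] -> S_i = 1*4^i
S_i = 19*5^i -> [19, 95, 475, 2375, 11875]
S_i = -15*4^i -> [-15, -60, -240, -960, -3840]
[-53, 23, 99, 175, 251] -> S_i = -53 + 76*i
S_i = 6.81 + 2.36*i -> [6.81, 9.17, 11.53, 13.89, 16.25]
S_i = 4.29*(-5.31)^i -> [4.29, -22.78, 120.96, -642.3, 3410.64]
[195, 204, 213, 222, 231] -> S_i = 195 + 9*i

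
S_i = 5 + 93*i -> [5, 98, 191, 284, 377]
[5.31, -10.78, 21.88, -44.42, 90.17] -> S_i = 5.31*(-2.03)^i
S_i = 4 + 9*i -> [4, 13, 22, 31, 40]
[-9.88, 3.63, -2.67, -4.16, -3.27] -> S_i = Random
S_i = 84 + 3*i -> [84, 87, 90, 93, 96]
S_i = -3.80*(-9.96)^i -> [-3.8, 37.85, -376.97, 3754.58, -37395.64]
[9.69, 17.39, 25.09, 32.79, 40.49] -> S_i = 9.69 + 7.70*i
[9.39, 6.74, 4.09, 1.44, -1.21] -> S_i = 9.39 + -2.65*i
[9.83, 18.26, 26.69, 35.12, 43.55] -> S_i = 9.83 + 8.43*i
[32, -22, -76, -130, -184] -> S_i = 32 + -54*i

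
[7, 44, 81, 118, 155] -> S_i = 7 + 37*i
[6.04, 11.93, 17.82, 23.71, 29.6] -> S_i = 6.04 + 5.89*i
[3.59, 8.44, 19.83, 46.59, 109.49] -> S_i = 3.59*2.35^i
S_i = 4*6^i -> [4, 24, 144, 864, 5184]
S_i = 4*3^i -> [4, 12, 36, 108, 324]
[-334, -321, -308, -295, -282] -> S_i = -334 + 13*i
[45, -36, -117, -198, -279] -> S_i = 45 + -81*i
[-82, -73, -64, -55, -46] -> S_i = -82 + 9*i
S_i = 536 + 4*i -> [536, 540, 544, 548, 552]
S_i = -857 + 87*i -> [-857, -770, -683, -596, -509]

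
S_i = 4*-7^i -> [4, -28, 196, -1372, 9604]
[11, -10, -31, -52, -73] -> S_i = 11 + -21*i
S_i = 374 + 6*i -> [374, 380, 386, 392, 398]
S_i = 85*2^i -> [85, 170, 340, 680, 1360]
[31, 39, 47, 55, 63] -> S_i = 31 + 8*i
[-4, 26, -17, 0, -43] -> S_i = Random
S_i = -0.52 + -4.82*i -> [-0.52, -5.34, -10.16, -14.98, -19.8]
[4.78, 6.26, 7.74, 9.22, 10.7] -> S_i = 4.78 + 1.48*i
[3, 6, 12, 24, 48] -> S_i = 3*2^i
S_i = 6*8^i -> [6, 48, 384, 3072, 24576]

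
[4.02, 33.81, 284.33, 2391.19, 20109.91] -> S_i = 4.02*8.41^i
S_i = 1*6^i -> [1, 6, 36, 216, 1296]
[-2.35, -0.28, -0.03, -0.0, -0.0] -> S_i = -2.35*0.12^i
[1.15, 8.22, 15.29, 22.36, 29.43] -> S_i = 1.15 + 7.07*i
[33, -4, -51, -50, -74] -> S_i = Random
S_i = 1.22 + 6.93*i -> [1.22, 8.15, 15.08, 22.01, 28.94]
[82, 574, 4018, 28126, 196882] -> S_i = 82*7^i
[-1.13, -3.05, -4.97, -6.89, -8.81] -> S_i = -1.13 + -1.92*i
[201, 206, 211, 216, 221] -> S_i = 201 + 5*i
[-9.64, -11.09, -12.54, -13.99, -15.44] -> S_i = -9.64 + -1.45*i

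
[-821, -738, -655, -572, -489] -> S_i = -821 + 83*i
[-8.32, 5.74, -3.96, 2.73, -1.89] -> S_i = -8.32*(-0.69)^i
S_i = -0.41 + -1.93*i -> [-0.41, -2.34, -4.27, -6.2, -8.13]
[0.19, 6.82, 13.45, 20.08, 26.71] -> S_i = 0.19 + 6.63*i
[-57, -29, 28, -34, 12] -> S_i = Random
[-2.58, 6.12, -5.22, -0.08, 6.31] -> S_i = Random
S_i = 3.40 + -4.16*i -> [3.4, -0.76, -4.92, -9.08, -13.24]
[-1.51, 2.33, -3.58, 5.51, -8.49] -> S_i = -1.51*(-1.54)^i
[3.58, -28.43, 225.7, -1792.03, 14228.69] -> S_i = 3.58*(-7.94)^i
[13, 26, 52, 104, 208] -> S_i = 13*2^i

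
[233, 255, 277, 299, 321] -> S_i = 233 + 22*i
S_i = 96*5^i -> [96, 480, 2400, 12000, 60000]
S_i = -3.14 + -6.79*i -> [-3.14, -9.93, -16.72, -23.51, -30.3]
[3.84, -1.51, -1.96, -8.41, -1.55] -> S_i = Random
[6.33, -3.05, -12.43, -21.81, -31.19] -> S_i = 6.33 + -9.38*i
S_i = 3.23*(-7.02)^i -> [3.23, -22.67, 159.18, -1117.41, 7844.24]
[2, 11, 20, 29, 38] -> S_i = 2 + 9*i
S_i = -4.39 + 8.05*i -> [-4.39, 3.66, 11.71, 19.76, 27.81]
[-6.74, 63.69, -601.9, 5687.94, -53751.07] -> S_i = -6.74*(-9.45)^i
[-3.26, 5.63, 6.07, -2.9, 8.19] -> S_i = Random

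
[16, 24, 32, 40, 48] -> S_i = 16 + 8*i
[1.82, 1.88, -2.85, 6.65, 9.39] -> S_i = Random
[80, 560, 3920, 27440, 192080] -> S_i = 80*7^i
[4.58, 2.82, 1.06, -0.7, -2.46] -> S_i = 4.58 + -1.76*i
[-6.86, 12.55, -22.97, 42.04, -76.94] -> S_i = -6.86*(-1.83)^i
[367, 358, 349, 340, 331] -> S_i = 367 + -9*i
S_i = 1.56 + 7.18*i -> [1.56, 8.74, 15.92, 23.1, 30.28]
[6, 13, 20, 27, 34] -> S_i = 6 + 7*i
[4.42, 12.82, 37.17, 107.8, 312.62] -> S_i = 4.42*2.90^i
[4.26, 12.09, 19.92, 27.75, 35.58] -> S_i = 4.26 + 7.83*i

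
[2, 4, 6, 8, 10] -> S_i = 2 + 2*i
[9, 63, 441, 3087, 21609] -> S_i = 9*7^i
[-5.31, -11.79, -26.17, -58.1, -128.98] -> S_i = -5.31*2.22^i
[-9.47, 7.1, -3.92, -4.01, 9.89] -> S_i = Random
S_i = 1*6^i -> [1, 6, 36, 216, 1296]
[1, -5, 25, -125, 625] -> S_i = 1*-5^i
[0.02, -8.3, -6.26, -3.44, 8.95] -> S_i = Random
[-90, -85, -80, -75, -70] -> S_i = -90 + 5*i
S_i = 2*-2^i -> [2, -4, 8, -16, 32]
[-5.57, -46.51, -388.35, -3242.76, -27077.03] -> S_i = -5.57*8.35^i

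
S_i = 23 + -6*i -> [23, 17, 11, 5, -1]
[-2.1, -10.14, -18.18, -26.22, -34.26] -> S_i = -2.10 + -8.04*i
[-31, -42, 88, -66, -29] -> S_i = Random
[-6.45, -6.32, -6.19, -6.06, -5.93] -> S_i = -6.45 + 0.13*i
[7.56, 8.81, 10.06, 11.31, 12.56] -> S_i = 7.56 + 1.25*i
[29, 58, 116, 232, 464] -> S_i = 29*2^i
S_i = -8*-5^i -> [-8, 40, -200, 1000, -5000]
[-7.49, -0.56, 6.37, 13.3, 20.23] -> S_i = -7.49 + 6.93*i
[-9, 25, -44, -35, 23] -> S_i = Random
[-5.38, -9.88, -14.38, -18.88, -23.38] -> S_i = -5.38 + -4.50*i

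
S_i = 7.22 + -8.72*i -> [7.22, -1.5, -10.22, -18.94, -27.66]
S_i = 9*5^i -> [9, 45, 225, 1125, 5625]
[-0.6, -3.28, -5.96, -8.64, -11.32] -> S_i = -0.60 + -2.68*i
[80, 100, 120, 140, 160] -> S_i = 80 + 20*i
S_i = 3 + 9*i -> [3, 12, 21, 30, 39]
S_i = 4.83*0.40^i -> [4.83, 1.93, 0.77, 0.31, 0.12]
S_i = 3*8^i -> [3, 24, 192, 1536, 12288]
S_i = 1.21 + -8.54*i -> [1.21, -7.33, -15.87, -24.41, -32.95]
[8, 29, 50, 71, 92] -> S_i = 8 + 21*i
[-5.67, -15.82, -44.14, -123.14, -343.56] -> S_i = -5.67*2.79^i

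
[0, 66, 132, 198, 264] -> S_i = 0 + 66*i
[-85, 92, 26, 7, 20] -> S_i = Random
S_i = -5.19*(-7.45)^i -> [-5.19, 38.67, -288.06, 2146.03, -15987.94]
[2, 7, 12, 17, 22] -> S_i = 2 + 5*i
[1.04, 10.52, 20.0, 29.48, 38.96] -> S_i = 1.04 + 9.48*i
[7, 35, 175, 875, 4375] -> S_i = 7*5^i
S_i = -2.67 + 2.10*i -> [-2.67, -0.57, 1.53, 3.63, 5.73]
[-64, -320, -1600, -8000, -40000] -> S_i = -64*5^i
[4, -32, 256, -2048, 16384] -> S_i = 4*-8^i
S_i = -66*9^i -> [-66, -594, -5346, -48114, -433026]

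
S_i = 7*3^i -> [7, 21, 63, 189, 567]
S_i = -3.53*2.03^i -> [-3.53, -7.17, -14.55, -29.53, -59.95]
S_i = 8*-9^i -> [8, -72, 648, -5832, 52488]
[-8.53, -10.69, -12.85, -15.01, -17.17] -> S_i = -8.53 + -2.16*i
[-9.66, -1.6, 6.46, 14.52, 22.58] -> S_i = -9.66 + 8.06*i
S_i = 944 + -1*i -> [944, 943, 942, 941, 940]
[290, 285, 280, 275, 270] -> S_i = 290 + -5*i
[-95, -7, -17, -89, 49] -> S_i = Random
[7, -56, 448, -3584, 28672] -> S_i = 7*-8^i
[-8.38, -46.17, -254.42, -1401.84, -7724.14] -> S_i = -8.38*5.51^i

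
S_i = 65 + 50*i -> [65, 115, 165, 215, 265]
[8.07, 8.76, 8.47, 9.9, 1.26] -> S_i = Random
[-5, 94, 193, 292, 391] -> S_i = -5 + 99*i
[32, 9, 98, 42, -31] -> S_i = Random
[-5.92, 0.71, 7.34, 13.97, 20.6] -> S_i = -5.92 + 6.63*i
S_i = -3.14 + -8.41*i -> [-3.14, -11.55, -19.96, -28.37, -36.78]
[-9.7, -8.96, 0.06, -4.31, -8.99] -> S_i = Random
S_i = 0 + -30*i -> [0, -30, -60, -90, -120]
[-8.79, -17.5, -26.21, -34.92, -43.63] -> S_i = -8.79 + -8.71*i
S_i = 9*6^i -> [9, 54, 324, 1944, 11664]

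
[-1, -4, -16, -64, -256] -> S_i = -1*4^i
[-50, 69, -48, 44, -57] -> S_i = Random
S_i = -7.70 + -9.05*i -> [-7.7, -16.75, -25.8, -34.85, -43.9]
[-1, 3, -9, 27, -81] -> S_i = -1*-3^i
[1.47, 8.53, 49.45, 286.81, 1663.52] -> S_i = 1.47*5.80^i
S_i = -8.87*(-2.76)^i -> [-8.87, 24.48, -67.57, 186.49, -514.71]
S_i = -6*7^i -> [-6, -42, -294, -2058, -14406]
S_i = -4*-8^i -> [-4, 32, -256, 2048, -16384]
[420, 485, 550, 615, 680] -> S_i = 420 + 65*i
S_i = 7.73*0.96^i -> [7.73, 7.42, 7.12, 6.84, 6.57]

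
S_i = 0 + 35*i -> [0, 35, 70, 105, 140]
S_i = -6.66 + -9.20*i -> [-6.66, -15.86, -25.06, -34.26, -43.46]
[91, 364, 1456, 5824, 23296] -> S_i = 91*4^i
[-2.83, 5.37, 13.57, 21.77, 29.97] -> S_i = -2.83 + 8.20*i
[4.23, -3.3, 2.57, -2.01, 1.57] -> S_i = 4.23*(-0.78)^i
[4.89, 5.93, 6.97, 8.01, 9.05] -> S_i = 4.89 + 1.04*i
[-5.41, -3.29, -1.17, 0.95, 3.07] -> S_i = -5.41 + 2.12*i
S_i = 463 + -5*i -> [463, 458, 453, 448, 443]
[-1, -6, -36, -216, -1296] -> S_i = -1*6^i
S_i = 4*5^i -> [4, 20, 100, 500, 2500]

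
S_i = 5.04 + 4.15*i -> [5.04, 9.19, 13.34, 17.49, 21.64]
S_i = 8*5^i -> [8, 40, 200, 1000, 5000]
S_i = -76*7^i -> [-76, -532, -3724, -26068, -182476]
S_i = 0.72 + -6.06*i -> [0.72, -5.34, -11.4, -17.46, -23.52]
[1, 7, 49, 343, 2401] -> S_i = 1*7^i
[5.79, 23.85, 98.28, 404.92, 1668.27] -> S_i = 5.79*4.12^i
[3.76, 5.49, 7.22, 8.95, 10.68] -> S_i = 3.76 + 1.73*i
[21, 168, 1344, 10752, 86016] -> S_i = 21*8^i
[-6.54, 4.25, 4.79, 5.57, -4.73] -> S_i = Random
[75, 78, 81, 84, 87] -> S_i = 75 + 3*i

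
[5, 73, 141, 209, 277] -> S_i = 5 + 68*i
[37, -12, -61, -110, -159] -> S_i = 37 + -49*i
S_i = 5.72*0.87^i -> [5.72, 4.98, 4.33, 3.77, 3.28]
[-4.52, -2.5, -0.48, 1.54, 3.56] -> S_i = -4.52 + 2.02*i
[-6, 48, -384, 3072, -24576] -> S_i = -6*-8^i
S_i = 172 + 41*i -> [172, 213, 254, 295, 336]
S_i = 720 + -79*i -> [720, 641, 562, 483, 404]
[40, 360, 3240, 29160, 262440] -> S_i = 40*9^i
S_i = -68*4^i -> [-68, -272, -1088, -4352, -17408]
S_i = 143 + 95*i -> [143, 238, 333, 428, 523]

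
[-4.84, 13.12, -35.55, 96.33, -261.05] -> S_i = -4.84*(-2.71)^i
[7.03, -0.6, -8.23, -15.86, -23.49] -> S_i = 7.03 + -7.63*i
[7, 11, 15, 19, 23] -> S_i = 7 + 4*i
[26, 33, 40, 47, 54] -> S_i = 26 + 7*i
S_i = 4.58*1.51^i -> [4.58, 6.92, 10.44, 15.77, 23.81]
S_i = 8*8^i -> [8, 64, 512, 4096, 32768]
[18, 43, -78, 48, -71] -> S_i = Random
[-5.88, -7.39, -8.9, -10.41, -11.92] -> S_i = -5.88 + -1.51*i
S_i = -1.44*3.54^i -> [-1.44, -5.1, -18.05, -63.88, -226.14]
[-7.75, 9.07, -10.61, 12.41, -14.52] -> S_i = -7.75*(-1.17)^i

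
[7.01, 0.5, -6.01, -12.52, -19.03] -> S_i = 7.01 + -6.51*i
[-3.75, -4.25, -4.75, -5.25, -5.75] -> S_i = -3.75 + -0.50*i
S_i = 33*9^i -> [33, 297, 2673, 24057, 216513]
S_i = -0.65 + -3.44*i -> [-0.65, -4.09, -7.53, -10.97, -14.41]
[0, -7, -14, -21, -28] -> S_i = 0 + -7*i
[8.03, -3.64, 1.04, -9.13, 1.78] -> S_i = Random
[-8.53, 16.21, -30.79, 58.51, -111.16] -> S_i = -8.53*(-1.90)^i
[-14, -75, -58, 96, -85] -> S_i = Random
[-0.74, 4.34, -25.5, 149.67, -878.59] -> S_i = -0.74*(-5.87)^i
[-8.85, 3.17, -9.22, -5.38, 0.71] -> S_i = Random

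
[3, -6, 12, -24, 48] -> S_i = 3*-2^i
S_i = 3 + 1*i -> [3, 4, 5, 6, 7]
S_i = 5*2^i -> [5, 10, 20, 40, 80]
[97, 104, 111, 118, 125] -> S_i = 97 + 7*i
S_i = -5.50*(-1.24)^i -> [-5.5, 6.82, -8.46, 10.49, -13.0]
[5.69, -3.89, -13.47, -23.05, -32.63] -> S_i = 5.69 + -9.58*i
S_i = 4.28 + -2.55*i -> [4.28, 1.73, -0.82, -3.37, -5.92]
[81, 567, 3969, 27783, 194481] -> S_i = 81*7^i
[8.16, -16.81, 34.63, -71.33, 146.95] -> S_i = 8.16*(-2.06)^i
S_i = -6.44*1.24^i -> [-6.44, -7.99, -9.9, -12.28, -15.23]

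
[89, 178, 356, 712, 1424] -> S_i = 89*2^i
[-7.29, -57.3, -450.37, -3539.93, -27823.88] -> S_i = -7.29*7.86^i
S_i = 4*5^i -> [4, 20, 100, 500, 2500]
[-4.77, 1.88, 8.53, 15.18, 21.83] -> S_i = -4.77 + 6.65*i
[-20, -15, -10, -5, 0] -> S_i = -20 + 5*i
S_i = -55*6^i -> [-55, -330, -1980, -11880, -71280]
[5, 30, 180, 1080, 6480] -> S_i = 5*6^i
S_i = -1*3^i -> [-1, -3, -9, -27, -81]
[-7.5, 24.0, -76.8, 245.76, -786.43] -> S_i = -7.50*(-3.20)^i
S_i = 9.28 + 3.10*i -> [9.28, 12.38, 15.48, 18.58, 21.68]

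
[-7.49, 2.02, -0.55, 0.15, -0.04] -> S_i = -7.49*(-0.27)^i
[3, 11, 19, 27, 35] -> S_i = 3 + 8*i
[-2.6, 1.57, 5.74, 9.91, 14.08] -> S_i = -2.60 + 4.17*i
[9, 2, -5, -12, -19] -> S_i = 9 + -7*i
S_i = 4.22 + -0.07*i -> [4.22, 4.15, 4.08, 4.01, 3.94]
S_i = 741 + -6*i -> [741, 735, 729, 723, 717]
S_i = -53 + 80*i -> [-53, 27, 107, 187, 267]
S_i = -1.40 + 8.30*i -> [-1.4, 6.9, 15.2, 23.5, 31.8]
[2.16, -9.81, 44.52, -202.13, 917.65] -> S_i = 2.16*(-4.54)^i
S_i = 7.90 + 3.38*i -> [7.9, 11.28, 14.66, 18.04, 21.42]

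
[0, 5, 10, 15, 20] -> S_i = 0 + 5*i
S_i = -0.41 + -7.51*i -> [-0.41, -7.92, -15.43, -22.94, -30.45]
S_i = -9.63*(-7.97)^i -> [-9.63, 76.75, -611.71, 4875.3, -38856.13]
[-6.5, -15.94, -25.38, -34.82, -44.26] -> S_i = -6.50 + -9.44*i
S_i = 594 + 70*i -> [594, 664, 734, 804, 874]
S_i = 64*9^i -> [64, 576, 5184, 46656, 419904]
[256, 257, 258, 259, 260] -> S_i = 256 + 1*i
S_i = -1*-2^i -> [-1, 2, -4, 8, -16]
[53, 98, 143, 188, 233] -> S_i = 53 + 45*i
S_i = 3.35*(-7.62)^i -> [3.35, -25.53, 194.52, -1482.21, 11294.44]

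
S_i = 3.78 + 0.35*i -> [3.78, 4.13, 4.48, 4.83, 5.18]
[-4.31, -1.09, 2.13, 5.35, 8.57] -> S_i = -4.31 + 3.22*i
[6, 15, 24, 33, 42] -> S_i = 6 + 9*i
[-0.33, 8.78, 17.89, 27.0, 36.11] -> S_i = -0.33 + 9.11*i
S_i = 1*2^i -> [1, 2, 4, 8, 16]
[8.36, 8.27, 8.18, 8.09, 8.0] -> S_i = 8.36 + -0.09*i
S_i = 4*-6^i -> [4, -24, 144, -864, 5184]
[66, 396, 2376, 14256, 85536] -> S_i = 66*6^i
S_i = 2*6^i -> [2, 12, 72, 432, 2592]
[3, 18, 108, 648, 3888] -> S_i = 3*6^i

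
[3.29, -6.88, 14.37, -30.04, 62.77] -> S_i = 3.29*(-2.09)^i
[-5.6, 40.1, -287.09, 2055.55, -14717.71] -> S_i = -5.60*(-7.16)^i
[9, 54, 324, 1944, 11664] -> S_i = 9*6^i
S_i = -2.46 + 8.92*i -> [-2.46, 6.46, 15.38, 24.3, 33.22]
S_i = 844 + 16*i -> [844, 860, 876, 892, 908]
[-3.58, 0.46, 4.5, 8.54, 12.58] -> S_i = -3.58 + 4.04*i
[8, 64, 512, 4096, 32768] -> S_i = 8*8^i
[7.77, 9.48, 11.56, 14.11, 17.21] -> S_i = 7.77*1.22^i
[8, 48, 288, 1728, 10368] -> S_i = 8*6^i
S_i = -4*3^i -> [-4, -12, -36, -108, -324]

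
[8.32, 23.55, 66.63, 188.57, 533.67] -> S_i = 8.32*2.83^i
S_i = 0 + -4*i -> [0, -4, -8, -12, -16]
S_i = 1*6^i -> [1, 6, 36, 216, 1296]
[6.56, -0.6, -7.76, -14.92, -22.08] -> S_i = 6.56 + -7.16*i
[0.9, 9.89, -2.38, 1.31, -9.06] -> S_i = Random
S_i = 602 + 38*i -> [602, 640, 678, 716, 754]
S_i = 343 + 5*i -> [343, 348, 353, 358, 363]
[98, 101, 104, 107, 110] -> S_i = 98 + 3*i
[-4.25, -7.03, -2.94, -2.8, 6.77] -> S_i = Random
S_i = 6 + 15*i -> [6, 21, 36, 51, 66]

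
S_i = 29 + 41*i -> [29, 70, 111, 152, 193]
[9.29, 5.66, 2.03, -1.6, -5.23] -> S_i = 9.29 + -3.63*i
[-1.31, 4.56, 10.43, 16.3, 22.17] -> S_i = -1.31 + 5.87*i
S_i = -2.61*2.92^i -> [-2.61, -7.62, -22.25, -64.98, -189.75]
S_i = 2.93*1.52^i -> [2.93, 4.45, 6.77, 10.29, 15.64]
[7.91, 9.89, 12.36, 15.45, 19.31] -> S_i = 7.91*1.25^i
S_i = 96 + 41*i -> [96, 137, 178, 219, 260]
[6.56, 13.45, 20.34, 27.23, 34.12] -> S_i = 6.56 + 6.89*i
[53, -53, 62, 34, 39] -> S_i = Random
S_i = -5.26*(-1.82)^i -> [-5.26, 9.57, -17.42, 31.71, -57.71]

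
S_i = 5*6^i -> [5, 30, 180, 1080, 6480]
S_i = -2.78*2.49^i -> [-2.78, -6.92, -17.24, -42.92, -106.87]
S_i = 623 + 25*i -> [623, 648, 673, 698, 723]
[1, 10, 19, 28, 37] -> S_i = 1 + 9*i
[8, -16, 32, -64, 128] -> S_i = 8*-2^i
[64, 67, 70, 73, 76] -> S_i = 64 + 3*i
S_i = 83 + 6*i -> [83, 89, 95, 101, 107]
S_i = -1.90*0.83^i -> [-1.9, -1.58, -1.31, -1.09, -0.9]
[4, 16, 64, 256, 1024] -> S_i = 4*4^i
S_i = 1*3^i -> [1, 3, 9, 27, 81]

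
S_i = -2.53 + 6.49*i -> [-2.53, 3.96, 10.45, 16.94, 23.43]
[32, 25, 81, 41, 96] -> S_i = Random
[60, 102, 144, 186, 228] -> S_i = 60 + 42*i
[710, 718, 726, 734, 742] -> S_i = 710 + 8*i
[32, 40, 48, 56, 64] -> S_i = 32 + 8*i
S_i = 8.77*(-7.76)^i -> [8.77, -68.06, 528.11, -4098.12, 31801.42]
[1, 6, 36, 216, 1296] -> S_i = 1*6^i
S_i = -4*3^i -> [-4, -12, -36, -108, -324]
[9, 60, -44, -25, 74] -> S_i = Random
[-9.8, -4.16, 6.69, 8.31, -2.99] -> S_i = Random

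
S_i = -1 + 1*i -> [-1, 0, 1, 2, 3]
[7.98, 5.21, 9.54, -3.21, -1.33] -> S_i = Random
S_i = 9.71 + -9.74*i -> [9.71, -0.03, -9.77, -19.51, -29.25]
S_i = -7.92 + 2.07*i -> [-7.92, -5.85, -3.78, -1.71, 0.36]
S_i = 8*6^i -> [8, 48, 288, 1728, 10368]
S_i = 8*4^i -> [8, 32, 128, 512, 2048]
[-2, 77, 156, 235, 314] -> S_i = -2 + 79*i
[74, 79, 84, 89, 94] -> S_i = 74 + 5*i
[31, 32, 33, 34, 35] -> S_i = 31 + 1*i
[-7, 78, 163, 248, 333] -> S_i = -7 + 85*i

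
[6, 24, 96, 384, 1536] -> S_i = 6*4^i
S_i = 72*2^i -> [72, 144, 288, 576, 1152]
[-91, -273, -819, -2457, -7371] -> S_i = -91*3^i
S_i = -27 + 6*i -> [-27, -21, -15, -9, -3]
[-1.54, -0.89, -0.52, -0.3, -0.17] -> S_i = -1.54*0.58^i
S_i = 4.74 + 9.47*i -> [4.74, 14.21, 23.68, 33.15, 42.62]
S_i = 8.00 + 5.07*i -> [8.0, 13.07, 18.14, 23.21, 28.28]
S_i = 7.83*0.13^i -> [7.83, 1.02, 0.13, 0.02, 0.0]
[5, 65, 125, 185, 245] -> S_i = 5 + 60*i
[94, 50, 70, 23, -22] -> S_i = Random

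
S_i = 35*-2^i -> [35, -70, 140, -280, 560]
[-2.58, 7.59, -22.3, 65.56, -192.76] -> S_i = -2.58*(-2.94)^i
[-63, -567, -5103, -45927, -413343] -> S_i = -63*9^i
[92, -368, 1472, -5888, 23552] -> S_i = 92*-4^i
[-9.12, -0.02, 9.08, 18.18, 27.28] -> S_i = -9.12 + 9.10*i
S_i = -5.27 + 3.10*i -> [-5.27, -2.17, 0.93, 4.03, 7.13]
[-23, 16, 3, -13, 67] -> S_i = Random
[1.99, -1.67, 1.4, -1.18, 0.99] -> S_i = 1.99*(-0.84)^i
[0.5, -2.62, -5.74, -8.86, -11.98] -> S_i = 0.50 + -3.12*i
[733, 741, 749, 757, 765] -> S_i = 733 + 8*i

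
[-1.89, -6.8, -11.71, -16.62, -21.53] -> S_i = -1.89 + -4.91*i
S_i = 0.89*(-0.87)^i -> [0.89, -0.77, 0.67, -0.59, 0.51]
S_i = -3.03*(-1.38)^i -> [-3.03, 4.18, -5.77, 7.96, -10.99]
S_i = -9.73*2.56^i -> [-9.73, -24.91, -63.77, -163.24, -417.9]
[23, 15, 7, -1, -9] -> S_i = 23 + -8*i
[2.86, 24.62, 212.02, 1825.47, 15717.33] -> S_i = 2.86*8.61^i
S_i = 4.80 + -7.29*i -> [4.8, -2.49, -9.78, -17.07, -24.36]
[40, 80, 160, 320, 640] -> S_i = 40*2^i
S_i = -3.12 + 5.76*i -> [-3.12, 2.64, 8.4, 14.16, 19.92]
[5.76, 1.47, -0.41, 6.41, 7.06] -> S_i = Random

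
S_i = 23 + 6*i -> [23, 29, 35, 41, 47]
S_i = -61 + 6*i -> [-61, -55, -49, -43, -37]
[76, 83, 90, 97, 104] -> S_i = 76 + 7*i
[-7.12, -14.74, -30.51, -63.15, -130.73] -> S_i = -7.12*2.07^i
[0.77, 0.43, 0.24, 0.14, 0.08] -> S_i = 0.77*0.56^i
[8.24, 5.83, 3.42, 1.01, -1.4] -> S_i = 8.24 + -2.41*i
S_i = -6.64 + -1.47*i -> [-6.64, -8.11, -9.58, -11.05, -12.52]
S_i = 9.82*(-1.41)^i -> [9.82, -13.85, 19.52, -27.53, 38.81]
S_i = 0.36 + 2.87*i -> [0.36, 3.23, 6.1, 8.97, 11.84]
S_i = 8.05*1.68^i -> [8.05, 13.52, 22.72, 38.17, 64.13]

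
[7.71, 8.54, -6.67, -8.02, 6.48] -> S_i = Random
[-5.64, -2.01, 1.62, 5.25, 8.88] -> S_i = -5.64 + 3.63*i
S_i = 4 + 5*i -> [4, 9, 14, 19, 24]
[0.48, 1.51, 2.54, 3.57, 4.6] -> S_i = 0.48 + 1.03*i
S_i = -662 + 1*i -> [-662, -661, -660, -659, -658]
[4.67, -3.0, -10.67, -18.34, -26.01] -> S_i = 4.67 + -7.67*i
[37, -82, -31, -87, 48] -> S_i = Random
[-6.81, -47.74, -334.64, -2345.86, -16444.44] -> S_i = -6.81*7.01^i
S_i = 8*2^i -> [8, 16, 32, 64, 128]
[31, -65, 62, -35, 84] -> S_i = Random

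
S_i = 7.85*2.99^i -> [7.85, 23.47, 70.18, 209.84, 627.41]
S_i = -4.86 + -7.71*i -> [-4.86, -12.57, -20.28, -27.99, -35.7]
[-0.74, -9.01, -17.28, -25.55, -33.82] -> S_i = -0.74 + -8.27*i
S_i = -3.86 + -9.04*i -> [-3.86, -12.9, -21.94, -30.98, -40.02]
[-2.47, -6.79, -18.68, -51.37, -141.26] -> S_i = -2.47*2.75^i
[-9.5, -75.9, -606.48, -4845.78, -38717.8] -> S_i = -9.50*7.99^i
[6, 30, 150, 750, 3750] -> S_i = 6*5^i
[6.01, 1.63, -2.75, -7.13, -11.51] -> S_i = 6.01 + -4.38*i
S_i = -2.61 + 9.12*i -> [-2.61, 6.51, 15.63, 24.75, 33.87]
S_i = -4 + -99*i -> [-4, -103, -202, -301, -400]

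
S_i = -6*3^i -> [-6, -18, -54, -162, -486]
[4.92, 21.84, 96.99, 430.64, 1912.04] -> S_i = 4.92*4.44^i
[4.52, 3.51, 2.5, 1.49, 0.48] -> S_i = 4.52 + -1.01*i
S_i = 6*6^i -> [6, 36, 216, 1296, 7776]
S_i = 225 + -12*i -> [225, 213, 201, 189, 177]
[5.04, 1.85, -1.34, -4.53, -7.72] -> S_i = 5.04 + -3.19*i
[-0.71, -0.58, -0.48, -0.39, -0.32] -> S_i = -0.71*0.82^i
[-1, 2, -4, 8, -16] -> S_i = -1*-2^i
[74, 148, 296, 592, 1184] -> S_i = 74*2^i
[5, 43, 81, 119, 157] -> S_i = 5 + 38*i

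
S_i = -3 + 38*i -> [-3, 35, 73, 111, 149]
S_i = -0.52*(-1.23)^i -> [-0.52, 0.64, -0.79, 0.97, -1.19]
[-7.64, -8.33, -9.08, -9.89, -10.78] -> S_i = -7.64*1.09^i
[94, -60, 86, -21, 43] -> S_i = Random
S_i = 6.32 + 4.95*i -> [6.32, 11.27, 16.22, 21.17, 26.12]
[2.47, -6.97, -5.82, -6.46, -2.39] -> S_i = Random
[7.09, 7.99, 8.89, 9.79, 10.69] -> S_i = 7.09 + 0.90*i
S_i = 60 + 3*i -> [60, 63, 66, 69, 72]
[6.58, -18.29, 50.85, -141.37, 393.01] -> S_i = 6.58*(-2.78)^i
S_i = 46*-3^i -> [46, -138, 414, -1242, 3726]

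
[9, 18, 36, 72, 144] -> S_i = 9*2^i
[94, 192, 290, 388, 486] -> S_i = 94 + 98*i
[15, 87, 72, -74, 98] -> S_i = Random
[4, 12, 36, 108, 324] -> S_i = 4*3^i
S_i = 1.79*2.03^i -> [1.79, 3.63, 7.38, 14.97, 30.4]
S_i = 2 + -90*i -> [2, -88, -178, -268, -358]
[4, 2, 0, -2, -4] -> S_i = 4 + -2*i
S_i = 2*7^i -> [2, 14, 98, 686, 4802]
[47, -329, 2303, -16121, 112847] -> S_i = 47*-7^i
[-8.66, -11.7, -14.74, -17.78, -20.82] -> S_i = -8.66 + -3.04*i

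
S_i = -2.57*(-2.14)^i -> [-2.57, 5.5, -11.77, 25.19, -53.9]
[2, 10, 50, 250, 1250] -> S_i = 2*5^i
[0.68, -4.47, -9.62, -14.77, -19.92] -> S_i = 0.68 + -5.15*i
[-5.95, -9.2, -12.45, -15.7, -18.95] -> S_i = -5.95 + -3.25*i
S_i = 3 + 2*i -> [3, 5, 7, 9, 11]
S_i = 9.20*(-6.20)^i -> [9.2, -57.04, 353.65, -2192.62, 13594.23]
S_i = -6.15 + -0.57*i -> [-6.15, -6.72, -7.29, -7.86, -8.43]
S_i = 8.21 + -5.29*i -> [8.21, 2.92, -2.37, -7.66, -12.95]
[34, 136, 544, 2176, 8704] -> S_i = 34*4^i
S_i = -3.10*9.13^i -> [-3.1, -28.3, -258.41, -2359.25, -21539.96]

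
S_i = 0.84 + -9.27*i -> [0.84, -8.43, -17.7, -26.97, -36.24]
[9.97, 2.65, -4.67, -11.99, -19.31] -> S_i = 9.97 + -7.32*i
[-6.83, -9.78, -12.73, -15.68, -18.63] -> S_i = -6.83 + -2.95*i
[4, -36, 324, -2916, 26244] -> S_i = 4*-9^i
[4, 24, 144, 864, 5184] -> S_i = 4*6^i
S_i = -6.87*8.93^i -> [-6.87, -61.35, -547.85, -4892.28, -43688.04]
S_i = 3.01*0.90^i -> [3.01, 2.71, 2.44, 2.19, 1.97]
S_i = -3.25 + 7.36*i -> [-3.25, 4.11, 11.47, 18.83, 26.19]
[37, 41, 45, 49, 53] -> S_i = 37 + 4*i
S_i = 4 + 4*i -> [4, 8, 12, 16, 20]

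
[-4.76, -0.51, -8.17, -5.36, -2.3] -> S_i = Random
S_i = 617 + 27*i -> [617, 644, 671, 698, 725]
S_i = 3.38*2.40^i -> [3.38, 8.11, 19.47, 46.73, 112.14]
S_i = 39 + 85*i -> [39, 124, 209, 294, 379]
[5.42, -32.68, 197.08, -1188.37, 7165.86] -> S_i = 5.42*(-6.03)^i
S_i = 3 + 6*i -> [3, 9, 15, 21, 27]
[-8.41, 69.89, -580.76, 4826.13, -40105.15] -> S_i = -8.41*(-8.31)^i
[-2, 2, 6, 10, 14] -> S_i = -2 + 4*i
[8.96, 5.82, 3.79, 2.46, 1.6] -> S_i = 8.96*0.65^i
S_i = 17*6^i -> [17, 102, 612, 3672, 22032]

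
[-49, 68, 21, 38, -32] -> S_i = Random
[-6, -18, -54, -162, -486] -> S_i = -6*3^i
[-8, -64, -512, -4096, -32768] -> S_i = -8*8^i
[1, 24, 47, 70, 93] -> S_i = 1 + 23*i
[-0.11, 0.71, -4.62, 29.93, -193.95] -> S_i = -0.11*(-6.48)^i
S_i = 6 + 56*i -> [6, 62, 118, 174, 230]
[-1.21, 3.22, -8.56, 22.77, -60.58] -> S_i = -1.21*(-2.66)^i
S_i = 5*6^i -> [5, 30, 180, 1080, 6480]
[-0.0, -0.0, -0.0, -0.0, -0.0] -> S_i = -0.00*6.37^i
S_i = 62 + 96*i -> [62, 158, 254, 350, 446]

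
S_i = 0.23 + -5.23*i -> [0.23, -5.0, -10.23, -15.46, -20.69]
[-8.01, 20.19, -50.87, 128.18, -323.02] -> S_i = -8.01*(-2.52)^i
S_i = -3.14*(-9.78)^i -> [-3.14, 30.71, -300.34, 2937.29, -28726.66]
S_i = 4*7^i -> [4, 28, 196, 1372, 9604]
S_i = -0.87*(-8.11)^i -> [-0.87, 7.06, -57.22, 464.07, -3763.59]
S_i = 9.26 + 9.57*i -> [9.26, 18.83, 28.4, 37.97, 47.54]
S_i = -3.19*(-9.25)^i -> [-3.19, 29.51, -272.94, 2524.74, -23353.8]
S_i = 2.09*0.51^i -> [2.09, 1.07, 0.54, 0.28, 0.14]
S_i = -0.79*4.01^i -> [-0.79, -3.17, -12.7, -50.94, -204.27]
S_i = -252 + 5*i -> [-252, -247, -242, -237, -232]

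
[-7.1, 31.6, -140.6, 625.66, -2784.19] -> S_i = -7.10*(-4.45)^i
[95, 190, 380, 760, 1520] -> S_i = 95*2^i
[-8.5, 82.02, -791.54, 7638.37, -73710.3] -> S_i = -8.50*(-9.65)^i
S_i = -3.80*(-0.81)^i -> [-3.8, 3.08, -2.49, 2.02, -1.64]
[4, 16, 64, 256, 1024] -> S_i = 4*4^i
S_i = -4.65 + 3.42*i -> [-4.65, -1.23, 2.19, 5.61, 9.03]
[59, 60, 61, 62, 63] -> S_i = 59 + 1*i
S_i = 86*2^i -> [86, 172, 344, 688, 1376]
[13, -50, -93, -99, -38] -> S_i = Random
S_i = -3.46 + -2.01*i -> [-3.46, -5.47, -7.48, -9.49, -11.5]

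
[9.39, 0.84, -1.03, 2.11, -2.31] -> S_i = Random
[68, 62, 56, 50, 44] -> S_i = 68 + -6*i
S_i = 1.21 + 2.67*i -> [1.21, 3.88, 6.55, 9.22, 11.89]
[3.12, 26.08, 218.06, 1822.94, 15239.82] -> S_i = 3.12*8.36^i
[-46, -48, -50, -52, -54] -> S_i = -46 + -2*i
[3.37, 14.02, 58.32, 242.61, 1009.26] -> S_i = 3.37*4.16^i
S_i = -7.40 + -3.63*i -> [-7.4, -11.03, -14.66, -18.29, -21.92]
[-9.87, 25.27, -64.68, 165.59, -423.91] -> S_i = -9.87*(-2.56)^i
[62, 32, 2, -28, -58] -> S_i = 62 + -30*i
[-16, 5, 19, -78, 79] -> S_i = Random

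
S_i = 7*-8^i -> [7, -56, 448, -3584, 28672]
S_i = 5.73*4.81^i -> [5.73, 27.56, 132.57, 637.66, 3067.15]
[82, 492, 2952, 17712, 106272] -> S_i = 82*6^i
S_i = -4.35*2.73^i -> [-4.35, -11.88, -32.42, -88.51, -241.62]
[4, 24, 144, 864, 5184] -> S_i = 4*6^i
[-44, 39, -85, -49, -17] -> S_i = Random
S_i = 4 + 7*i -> [4, 11, 18, 25, 32]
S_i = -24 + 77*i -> [-24, 53, 130, 207, 284]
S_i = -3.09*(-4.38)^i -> [-3.09, 13.53, -59.28, 259.65, -1137.25]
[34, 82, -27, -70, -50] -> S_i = Random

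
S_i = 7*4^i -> [7, 28, 112, 448, 1792]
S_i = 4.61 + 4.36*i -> [4.61, 8.97, 13.33, 17.69, 22.05]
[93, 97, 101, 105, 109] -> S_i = 93 + 4*i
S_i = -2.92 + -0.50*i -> [-2.92, -3.42, -3.92, -4.42, -4.92]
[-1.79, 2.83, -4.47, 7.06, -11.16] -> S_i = -1.79*(-1.58)^i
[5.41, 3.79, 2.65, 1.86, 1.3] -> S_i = 5.41*0.70^i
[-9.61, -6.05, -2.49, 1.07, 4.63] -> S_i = -9.61 + 3.56*i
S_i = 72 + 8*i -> [72, 80, 88, 96, 104]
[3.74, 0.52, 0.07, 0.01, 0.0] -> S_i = 3.74*0.14^i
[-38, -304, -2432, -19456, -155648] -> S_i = -38*8^i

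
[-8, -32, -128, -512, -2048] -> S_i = -8*4^i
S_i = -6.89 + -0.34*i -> [-6.89, -7.23, -7.57, -7.91, -8.25]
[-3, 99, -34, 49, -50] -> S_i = Random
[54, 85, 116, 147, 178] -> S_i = 54 + 31*i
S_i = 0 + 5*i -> [0, 5, 10, 15, 20]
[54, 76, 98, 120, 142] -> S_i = 54 + 22*i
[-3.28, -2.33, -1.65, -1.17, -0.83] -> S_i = -3.28*0.71^i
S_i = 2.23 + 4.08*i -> [2.23, 6.31, 10.39, 14.47, 18.55]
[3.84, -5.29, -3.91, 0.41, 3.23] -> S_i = Random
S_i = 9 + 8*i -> [9, 17, 25, 33, 41]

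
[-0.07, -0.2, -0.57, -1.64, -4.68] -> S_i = -0.07*2.86^i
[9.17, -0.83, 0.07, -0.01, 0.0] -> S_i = 9.17*(-0.09)^i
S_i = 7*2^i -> [7, 14, 28, 56, 112]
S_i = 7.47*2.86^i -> [7.47, 21.36, 61.1, 174.75, 499.79]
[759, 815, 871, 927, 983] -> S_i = 759 + 56*i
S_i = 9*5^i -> [9, 45, 225, 1125, 5625]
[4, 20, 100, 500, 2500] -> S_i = 4*5^i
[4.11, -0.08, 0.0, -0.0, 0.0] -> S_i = 4.11*(-0.02)^i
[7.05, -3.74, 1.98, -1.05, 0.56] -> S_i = 7.05*(-0.53)^i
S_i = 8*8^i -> [8, 64, 512, 4096, 32768]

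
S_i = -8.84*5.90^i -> [-8.84, -52.16, -307.72, -1815.55, -10711.75]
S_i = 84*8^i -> [84, 672, 5376, 43008, 344064]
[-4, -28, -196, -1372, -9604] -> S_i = -4*7^i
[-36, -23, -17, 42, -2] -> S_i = Random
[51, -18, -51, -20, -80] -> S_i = Random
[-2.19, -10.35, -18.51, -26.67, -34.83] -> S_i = -2.19 + -8.16*i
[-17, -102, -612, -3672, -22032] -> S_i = -17*6^i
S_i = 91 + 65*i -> [91, 156, 221, 286, 351]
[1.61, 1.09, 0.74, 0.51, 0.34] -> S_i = 1.61*0.68^i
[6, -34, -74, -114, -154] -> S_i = 6 + -40*i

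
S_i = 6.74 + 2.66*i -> [6.74, 9.4, 12.06, 14.72, 17.38]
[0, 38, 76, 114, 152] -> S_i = 0 + 38*i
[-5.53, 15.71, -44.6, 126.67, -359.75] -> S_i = -5.53*(-2.84)^i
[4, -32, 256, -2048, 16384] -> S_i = 4*-8^i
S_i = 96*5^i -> [96, 480, 2400, 12000, 60000]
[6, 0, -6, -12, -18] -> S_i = 6 + -6*i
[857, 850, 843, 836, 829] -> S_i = 857 + -7*i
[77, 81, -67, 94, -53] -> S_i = Random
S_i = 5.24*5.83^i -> [5.24, 30.55, 178.1, 1038.33, 6053.49]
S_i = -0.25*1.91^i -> [-0.25, -0.48, -0.91, -1.74, -3.33]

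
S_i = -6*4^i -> [-6, -24, -96, -384, -1536]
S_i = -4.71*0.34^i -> [-4.71, -1.6, -0.54, -0.19, -0.06]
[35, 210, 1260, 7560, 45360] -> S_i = 35*6^i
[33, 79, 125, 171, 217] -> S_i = 33 + 46*i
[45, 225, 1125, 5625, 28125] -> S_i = 45*5^i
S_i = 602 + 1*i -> [602, 603, 604, 605, 606]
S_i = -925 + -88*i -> [-925, -1013, -1101, -1189, -1277]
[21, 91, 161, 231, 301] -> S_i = 21 + 70*i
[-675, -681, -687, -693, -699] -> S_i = -675 + -6*i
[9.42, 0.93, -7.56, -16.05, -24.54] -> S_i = 9.42 + -8.49*i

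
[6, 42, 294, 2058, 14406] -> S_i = 6*7^i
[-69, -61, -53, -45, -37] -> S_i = -69 + 8*i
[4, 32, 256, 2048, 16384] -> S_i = 4*8^i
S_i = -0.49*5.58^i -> [-0.49, -2.73, -15.26, -85.13, -475.04]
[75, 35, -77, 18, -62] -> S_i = Random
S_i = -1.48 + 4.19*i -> [-1.48, 2.71, 6.9, 11.09, 15.28]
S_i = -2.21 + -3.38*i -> [-2.21, -5.59, -8.97, -12.35, -15.73]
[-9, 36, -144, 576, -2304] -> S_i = -9*-4^i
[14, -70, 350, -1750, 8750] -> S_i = 14*-5^i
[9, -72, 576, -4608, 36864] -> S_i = 9*-8^i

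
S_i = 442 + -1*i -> [442, 441, 440, 439, 438]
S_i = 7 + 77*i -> [7, 84, 161, 238, 315]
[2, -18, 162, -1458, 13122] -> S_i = 2*-9^i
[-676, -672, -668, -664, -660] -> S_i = -676 + 4*i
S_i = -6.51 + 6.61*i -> [-6.51, 0.1, 6.71, 13.32, 19.93]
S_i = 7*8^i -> [7, 56, 448, 3584, 28672]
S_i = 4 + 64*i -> [4, 68, 132, 196, 260]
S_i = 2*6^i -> [2, 12, 72, 432, 2592]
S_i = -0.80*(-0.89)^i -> [-0.8, 0.71, -0.63, 0.56, -0.5]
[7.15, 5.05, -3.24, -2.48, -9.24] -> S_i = Random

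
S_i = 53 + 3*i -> [53, 56, 59, 62, 65]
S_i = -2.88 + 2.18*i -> [-2.88, -0.7, 1.48, 3.66, 5.84]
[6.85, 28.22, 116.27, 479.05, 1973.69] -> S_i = 6.85*4.12^i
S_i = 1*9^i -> [1, 9, 81, 729, 6561]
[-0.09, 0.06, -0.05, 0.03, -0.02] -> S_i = -0.09*(-0.71)^i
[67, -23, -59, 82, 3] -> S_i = Random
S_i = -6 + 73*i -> [-6, 67, 140, 213, 286]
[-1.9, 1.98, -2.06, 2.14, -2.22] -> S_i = -1.90*(-1.04)^i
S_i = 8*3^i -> [8, 24, 72, 216, 648]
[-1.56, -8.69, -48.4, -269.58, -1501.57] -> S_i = -1.56*5.57^i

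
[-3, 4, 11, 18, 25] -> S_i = -3 + 7*i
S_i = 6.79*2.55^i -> [6.79, 17.31, 44.15, 112.59, 287.1]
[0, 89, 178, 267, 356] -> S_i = 0 + 89*i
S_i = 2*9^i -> [2, 18, 162, 1458, 13122]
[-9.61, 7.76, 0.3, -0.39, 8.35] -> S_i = Random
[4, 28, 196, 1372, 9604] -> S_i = 4*7^i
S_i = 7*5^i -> [7, 35, 175, 875, 4375]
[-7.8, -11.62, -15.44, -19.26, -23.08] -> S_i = -7.80 + -3.82*i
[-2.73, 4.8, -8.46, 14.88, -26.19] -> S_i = -2.73*(-1.76)^i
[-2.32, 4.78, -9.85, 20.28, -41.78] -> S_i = -2.32*(-2.06)^i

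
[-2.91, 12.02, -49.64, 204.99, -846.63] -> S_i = -2.91*(-4.13)^i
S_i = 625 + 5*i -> [625, 630, 635, 640, 645]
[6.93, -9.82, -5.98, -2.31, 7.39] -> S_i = Random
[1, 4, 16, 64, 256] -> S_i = 1*4^i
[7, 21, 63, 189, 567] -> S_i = 7*3^i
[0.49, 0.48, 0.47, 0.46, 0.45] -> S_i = 0.49 + -0.01*i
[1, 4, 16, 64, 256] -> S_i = 1*4^i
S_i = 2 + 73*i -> [2, 75, 148, 221, 294]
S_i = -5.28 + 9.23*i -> [-5.28, 3.95, 13.18, 22.41, 31.64]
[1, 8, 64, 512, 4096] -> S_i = 1*8^i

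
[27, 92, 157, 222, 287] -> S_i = 27 + 65*i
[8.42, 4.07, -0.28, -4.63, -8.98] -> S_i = 8.42 + -4.35*i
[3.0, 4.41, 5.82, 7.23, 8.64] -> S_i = 3.00 + 1.41*i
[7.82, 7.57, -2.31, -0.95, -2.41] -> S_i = Random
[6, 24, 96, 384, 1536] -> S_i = 6*4^i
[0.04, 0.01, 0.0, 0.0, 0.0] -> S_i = 0.04*0.13^i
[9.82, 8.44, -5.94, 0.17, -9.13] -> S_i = Random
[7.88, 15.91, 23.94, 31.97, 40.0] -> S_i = 7.88 + 8.03*i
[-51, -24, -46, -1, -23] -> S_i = Random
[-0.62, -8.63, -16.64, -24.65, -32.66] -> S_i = -0.62 + -8.01*i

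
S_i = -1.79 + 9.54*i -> [-1.79, 7.75, 17.29, 26.83, 36.37]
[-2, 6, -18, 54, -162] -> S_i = -2*-3^i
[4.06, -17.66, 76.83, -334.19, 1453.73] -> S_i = 4.06*(-4.35)^i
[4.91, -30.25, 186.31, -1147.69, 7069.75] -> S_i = 4.91*(-6.16)^i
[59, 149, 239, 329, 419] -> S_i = 59 + 90*i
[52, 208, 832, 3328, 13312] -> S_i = 52*4^i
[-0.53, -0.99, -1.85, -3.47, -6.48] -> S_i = -0.53*1.87^i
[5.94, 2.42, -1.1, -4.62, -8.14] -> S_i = 5.94 + -3.52*i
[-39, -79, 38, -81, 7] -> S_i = Random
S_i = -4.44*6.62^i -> [-4.44, -29.39, -194.58, -1288.12, -8527.37]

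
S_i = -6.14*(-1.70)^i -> [-6.14, 10.44, -17.74, 30.17, -51.28]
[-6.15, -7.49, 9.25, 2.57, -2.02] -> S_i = Random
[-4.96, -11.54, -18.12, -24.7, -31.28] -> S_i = -4.96 + -6.58*i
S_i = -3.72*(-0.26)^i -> [-3.72, 0.97, -0.25, 0.07, -0.02]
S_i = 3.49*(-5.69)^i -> [3.49, -19.86, 112.99, -642.93, 3658.26]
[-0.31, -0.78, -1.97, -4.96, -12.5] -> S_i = -0.31*2.52^i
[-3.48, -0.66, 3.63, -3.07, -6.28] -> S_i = Random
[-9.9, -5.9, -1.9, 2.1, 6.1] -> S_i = -9.90 + 4.00*i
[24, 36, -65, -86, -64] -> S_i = Random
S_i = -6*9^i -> [-6, -54, -486, -4374, -39366]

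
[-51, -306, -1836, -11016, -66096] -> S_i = -51*6^i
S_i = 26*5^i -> [26, 130, 650, 3250, 16250]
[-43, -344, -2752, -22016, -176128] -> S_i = -43*8^i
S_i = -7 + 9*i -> [-7, 2, 11, 20, 29]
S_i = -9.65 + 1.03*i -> [-9.65, -8.62, -7.59, -6.56, -5.53]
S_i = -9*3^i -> [-9, -27, -81, -243, -729]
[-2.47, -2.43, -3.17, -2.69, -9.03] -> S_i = Random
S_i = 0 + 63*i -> [0, 63, 126, 189, 252]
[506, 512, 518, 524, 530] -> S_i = 506 + 6*i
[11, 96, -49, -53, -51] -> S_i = Random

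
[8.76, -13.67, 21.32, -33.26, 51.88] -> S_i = 8.76*(-1.56)^i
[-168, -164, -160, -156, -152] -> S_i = -168 + 4*i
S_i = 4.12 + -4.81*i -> [4.12, -0.69, -5.5, -10.31, -15.12]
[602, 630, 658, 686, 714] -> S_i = 602 + 28*i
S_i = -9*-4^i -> [-9, 36, -144, 576, -2304]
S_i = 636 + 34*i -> [636, 670, 704, 738, 772]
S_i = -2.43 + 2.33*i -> [-2.43, -0.1, 2.23, 4.56, 6.89]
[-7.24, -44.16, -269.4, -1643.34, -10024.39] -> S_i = -7.24*6.10^i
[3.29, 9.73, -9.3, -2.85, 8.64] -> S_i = Random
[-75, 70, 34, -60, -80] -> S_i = Random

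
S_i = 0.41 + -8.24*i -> [0.41, -7.83, -16.07, -24.31, -32.55]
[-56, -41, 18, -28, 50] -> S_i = Random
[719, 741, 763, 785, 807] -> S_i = 719 + 22*i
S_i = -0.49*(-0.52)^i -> [-0.49, 0.25, -0.13, 0.07, -0.04]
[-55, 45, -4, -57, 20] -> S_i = Random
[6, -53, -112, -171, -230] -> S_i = 6 + -59*i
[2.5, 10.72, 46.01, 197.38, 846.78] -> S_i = 2.50*4.29^i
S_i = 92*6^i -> [92, 552, 3312, 19872, 119232]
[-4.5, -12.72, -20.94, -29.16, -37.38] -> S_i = -4.50 + -8.22*i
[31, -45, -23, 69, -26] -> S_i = Random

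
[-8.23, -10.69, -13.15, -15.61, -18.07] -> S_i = -8.23 + -2.46*i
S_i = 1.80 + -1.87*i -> [1.8, -0.07, -1.94, -3.81, -5.68]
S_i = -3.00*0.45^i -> [-3.0, -1.35, -0.61, -0.27, -0.12]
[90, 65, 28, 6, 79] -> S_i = Random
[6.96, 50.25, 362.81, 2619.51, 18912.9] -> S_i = 6.96*7.22^i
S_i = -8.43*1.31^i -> [-8.43, -11.04, -14.47, -18.95, -24.83]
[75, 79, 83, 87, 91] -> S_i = 75 + 4*i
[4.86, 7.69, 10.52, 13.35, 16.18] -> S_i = 4.86 + 2.83*i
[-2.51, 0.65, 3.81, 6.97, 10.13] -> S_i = -2.51 + 3.16*i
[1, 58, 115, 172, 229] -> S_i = 1 + 57*i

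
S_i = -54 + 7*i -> [-54, -47, -40, -33, -26]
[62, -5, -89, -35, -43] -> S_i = Random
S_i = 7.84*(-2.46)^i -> [7.84, -19.29, 47.44, -116.71, 287.12]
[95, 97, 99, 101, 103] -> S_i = 95 + 2*i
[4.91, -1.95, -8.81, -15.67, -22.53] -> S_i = 4.91 + -6.86*i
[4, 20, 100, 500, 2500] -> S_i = 4*5^i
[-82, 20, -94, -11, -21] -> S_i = Random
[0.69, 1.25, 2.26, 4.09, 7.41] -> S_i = 0.69*1.81^i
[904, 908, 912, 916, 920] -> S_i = 904 + 4*i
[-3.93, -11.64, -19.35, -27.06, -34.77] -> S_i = -3.93 + -7.71*i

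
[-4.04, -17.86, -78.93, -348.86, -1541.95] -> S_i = -4.04*4.42^i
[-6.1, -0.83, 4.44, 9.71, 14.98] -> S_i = -6.10 + 5.27*i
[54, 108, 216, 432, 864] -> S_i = 54*2^i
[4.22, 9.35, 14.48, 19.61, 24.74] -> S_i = 4.22 + 5.13*i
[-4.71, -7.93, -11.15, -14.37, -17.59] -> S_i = -4.71 + -3.22*i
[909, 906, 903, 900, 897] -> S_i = 909 + -3*i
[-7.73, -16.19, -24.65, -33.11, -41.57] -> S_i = -7.73 + -8.46*i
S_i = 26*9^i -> [26, 234, 2106, 18954, 170586]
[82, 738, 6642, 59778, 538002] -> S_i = 82*9^i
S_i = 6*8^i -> [6, 48, 384, 3072, 24576]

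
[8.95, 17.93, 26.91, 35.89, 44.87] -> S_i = 8.95 + 8.98*i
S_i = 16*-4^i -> [16, -64, 256, -1024, 4096]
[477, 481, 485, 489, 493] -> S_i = 477 + 4*i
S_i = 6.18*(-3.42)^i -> [6.18, -21.14, 72.28, -247.21, 845.46]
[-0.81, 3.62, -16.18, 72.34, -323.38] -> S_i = -0.81*(-4.47)^i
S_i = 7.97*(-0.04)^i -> [7.97, -0.32, 0.01, -0.0, 0.0]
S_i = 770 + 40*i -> [770, 810, 850, 890, 930]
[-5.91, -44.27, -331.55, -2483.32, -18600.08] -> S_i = -5.91*7.49^i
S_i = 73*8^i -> [73, 584, 4672, 37376, 299008]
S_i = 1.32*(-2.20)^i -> [1.32, -2.9, 6.39, -14.06, 30.92]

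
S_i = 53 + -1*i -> [53, 52, 51, 50, 49]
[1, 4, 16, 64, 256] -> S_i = 1*4^i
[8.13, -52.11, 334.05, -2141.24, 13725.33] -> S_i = 8.13*(-6.41)^i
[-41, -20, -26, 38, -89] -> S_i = Random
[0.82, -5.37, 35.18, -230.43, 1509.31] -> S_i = 0.82*(-6.55)^i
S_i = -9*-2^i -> [-9, 18, -36, 72, -144]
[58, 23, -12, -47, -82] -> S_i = 58 + -35*i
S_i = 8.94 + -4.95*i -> [8.94, 3.99, -0.96, -5.91, -10.86]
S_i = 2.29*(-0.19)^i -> [2.29, -0.44, 0.08, -0.02, 0.0]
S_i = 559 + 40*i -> [559, 599, 639, 679, 719]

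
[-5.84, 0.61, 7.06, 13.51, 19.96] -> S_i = -5.84 + 6.45*i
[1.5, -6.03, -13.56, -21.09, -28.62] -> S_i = 1.50 + -7.53*i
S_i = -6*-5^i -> [-6, 30, -150, 750, -3750]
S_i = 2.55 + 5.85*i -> [2.55, 8.4, 14.25, 20.1, 25.95]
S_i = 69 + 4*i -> [69, 73, 77, 81, 85]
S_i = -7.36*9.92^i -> [-7.36, -73.01, -724.27, -7184.77, -71272.91]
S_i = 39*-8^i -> [39, -312, 2496, -19968, 159744]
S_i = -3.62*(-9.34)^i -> [-3.62, 33.81, -315.79, 2949.51, -27548.38]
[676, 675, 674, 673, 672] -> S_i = 676 + -1*i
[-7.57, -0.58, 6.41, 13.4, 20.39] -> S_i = -7.57 + 6.99*i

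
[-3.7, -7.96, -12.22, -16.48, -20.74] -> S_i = -3.70 + -4.26*i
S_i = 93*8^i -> [93, 744, 5952, 47616, 380928]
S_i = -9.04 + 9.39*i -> [-9.04, 0.35, 9.74, 19.13, 28.52]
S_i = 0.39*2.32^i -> [0.39, 0.9, 2.1, 4.87, 11.3]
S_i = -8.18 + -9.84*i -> [-8.18, -18.02, -27.86, -37.7, -47.54]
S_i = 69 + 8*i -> [69, 77, 85, 93, 101]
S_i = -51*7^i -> [-51, -357, -2499, -17493, -122451]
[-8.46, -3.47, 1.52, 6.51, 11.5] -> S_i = -8.46 + 4.99*i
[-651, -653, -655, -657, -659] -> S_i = -651 + -2*i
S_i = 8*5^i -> [8, 40, 200, 1000, 5000]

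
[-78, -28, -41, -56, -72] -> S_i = Random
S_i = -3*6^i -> [-3, -18, -108, -648, -3888]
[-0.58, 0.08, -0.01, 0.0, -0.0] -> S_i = -0.58*(-0.14)^i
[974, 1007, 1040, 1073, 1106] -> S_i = 974 + 33*i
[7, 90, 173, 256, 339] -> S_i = 7 + 83*i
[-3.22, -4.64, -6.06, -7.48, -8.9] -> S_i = -3.22 + -1.42*i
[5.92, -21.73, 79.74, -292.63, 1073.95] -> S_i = 5.92*(-3.67)^i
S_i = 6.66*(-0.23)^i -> [6.66, -1.53, 0.35, -0.08, 0.02]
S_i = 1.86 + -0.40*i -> [1.86, 1.46, 1.06, 0.66, 0.26]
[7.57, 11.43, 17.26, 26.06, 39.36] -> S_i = 7.57*1.51^i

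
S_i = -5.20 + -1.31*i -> [-5.2, -6.51, -7.82, -9.13, -10.44]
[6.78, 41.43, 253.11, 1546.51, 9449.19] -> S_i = 6.78*6.11^i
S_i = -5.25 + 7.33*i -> [-5.25, 2.08, 9.41, 16.74, 24.07]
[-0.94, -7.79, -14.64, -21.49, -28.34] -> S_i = -0.94 + -6.85*i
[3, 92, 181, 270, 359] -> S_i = 3 + 89*i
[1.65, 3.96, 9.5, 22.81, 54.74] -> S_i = 1.65*2.40^i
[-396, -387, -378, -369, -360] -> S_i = -396 + 9*i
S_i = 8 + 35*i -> [8, 43, 78, 113, 148]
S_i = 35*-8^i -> [35, -280, 2240, -17920, 143360]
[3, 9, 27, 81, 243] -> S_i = 3*3^i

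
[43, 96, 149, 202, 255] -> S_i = 43 + 53*i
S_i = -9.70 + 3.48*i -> [-9.7, -6.22, -2.74, 0.74, 4.22]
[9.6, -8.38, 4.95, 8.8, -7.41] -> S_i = Random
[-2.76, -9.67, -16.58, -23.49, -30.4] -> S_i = -2.76 + -6.91*i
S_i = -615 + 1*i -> [-615, -614, -613, -612, -611]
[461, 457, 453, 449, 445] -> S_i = 461 + -4*i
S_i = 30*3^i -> [30, 90, 270, 810, 2430]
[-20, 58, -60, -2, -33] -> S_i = Random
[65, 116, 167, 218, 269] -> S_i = 65 + 51*i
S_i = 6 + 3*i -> [6, 9, 12, 15, 18]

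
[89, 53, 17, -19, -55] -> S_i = 89 + -36*i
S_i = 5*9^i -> [5, 45, 405, 3645, 32805]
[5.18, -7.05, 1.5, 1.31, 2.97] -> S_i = Random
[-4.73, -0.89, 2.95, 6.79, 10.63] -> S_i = -4.73 + 3.84*i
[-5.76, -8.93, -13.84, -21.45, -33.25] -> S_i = -5.76*1.55^i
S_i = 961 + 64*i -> [961, 1025, 1089, 1153, 1217]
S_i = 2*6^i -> [2, 12, 72, 432, 2592]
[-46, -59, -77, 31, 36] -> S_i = Random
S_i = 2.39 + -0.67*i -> [2.39, 1.72, 1.05, 0.38, -0.29]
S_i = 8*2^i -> [8, 16, 32, 64, 128]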